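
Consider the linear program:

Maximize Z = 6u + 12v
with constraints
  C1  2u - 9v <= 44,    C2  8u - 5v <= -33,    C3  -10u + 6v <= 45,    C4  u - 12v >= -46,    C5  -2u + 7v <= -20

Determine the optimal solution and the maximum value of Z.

u = -331/46, v = -113/23, maximum Z = -2349/23

Extreme points and Z = 6u + 12v:
  (-517/62, -209/31) → Z = -4059/31
  (-223/26, -265/39) → Z = -133
  (-331/46, -113/23) → Z = -2349/23
  (-15/2, -5) → Z = -105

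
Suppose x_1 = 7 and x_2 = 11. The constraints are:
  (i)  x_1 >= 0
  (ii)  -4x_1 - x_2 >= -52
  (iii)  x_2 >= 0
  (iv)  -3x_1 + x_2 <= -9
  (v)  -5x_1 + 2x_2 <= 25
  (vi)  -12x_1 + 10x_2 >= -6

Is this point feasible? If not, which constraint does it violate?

(i): 7 ≥ 0 ✓
(ii): -39 ≥ -52 ✓
(iii): 11 ≥ 0 ✓
(iv): -10 ≤ -9 ✓
(v): -13 ≤ 25 ✓
(vi): 26 ≥ -6 ✓

feasible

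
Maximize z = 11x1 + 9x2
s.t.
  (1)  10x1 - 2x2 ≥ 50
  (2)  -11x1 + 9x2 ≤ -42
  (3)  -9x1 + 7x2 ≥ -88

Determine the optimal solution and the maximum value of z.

Extreme points and z = 11x1 + 9x2:
  (183/34, 65/34) → z = 1299/17
  (87/26, -215/26) → z = -489/13
  (249/2, 295/2) → z = 2697

The optimum lies where -11x1 + 9x2 = -42 and -9x1 + 7x2 = -88.
Solving simultaneously gives x1 = 249/2, x2 = 295/2.

x1 = 249/2, x2 = 295/2, maximum z = 2697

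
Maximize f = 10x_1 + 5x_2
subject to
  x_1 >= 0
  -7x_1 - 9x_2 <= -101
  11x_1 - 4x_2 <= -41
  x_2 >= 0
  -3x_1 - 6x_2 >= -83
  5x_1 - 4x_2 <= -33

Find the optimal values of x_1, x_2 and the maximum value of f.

x_1 = 43/39, x_2 = 518/39, maximum f = 3020/39

The binding constraints are 11x_1 - 4x_2 = -41 and -3x_1 - 6x_2 = -83.
Solving simultaneously gives x_1 = 43/39, x_2 = 518/39.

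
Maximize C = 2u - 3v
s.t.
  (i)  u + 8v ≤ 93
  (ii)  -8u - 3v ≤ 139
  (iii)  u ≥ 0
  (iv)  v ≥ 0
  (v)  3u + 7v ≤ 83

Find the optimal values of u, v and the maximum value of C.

Extreme points and C = 2u - 3v:
  (0, 93/8) → C = -279/8
  (13/17, 196/17) → C = -562/17
  (0, 0) → C = 0
  (83/3, 0) → C = 166/3

At the optimal vertex, v = 0 and 3u + 7v = 83.
Solving simultaneously gives u = 83/3, v = 0.

u = 83/3, v = 0, maximum C = 166/3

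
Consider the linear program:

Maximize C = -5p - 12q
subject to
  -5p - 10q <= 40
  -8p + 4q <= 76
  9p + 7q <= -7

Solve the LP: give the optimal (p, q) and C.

The optimum lies where -5p - 10q = 40 and 9p + 7q = -7.
Solving simultaneously gives p = 42/11, q = -65/11.

p = 42/11, q = -65/11, maximum C = 570/11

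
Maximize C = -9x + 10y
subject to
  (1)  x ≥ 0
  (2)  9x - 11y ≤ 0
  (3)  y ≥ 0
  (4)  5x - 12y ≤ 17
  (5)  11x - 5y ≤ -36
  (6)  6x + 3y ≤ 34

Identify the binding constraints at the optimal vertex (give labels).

Extreme points and C = -9x + 10y:
  (0, 36/5) → C = 72
  (0, 34/3) → C = 340/3
  (62/63, 590/63) → C = 5342/63

The maximum is at (0, 34/3). Substituting into each constraint, equality holds for (1) and (6); the remaining constraints have slack.

(1) and (6)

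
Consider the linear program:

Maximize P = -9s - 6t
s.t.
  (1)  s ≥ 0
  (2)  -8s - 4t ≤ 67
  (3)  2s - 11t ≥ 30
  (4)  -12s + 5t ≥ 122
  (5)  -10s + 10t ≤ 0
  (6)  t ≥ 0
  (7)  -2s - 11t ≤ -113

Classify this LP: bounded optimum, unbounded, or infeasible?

infeasible

The boundaries 2s - 11t = 30 and -2s - 11t = -113 meet at (143/4, 83/22), but that point violates -12s + 5t ≥ 122. Every candidate vertex is excluded by some other constraint, so the feasible region is empty.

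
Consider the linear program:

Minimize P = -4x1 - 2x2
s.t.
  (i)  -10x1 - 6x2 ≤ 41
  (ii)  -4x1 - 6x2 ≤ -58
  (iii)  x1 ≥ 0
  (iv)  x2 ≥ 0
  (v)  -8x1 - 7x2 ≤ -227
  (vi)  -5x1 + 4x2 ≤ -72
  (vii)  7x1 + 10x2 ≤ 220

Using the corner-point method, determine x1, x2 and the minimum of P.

x1 = 220/7, x2 = 0, minimum P = -880/7

Feasible corners and P = -4x1 - 2x2:
  (227/8, 0) → P = -227/2
  (220/7, 0) → P = -880/7
  (730/31, 171/31) → P = -3262/31

The binding constraints are x2 = 0 and 7x1 + 10x2 = 220.
Solving simultaneously gives x1 = 220/7, x2 = 0.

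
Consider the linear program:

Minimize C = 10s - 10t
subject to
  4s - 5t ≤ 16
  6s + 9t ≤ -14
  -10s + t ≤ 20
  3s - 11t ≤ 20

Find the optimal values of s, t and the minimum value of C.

s = -97/48, t = -5/24, minimum C = -145/8

Corner points and C = 10s - 10t:
  (-97/48, -5/24) → C = -145/8
  (26/93, -54/31) → C = 1880/93
  (-240/107, -260/107) → C = 200/107

At the optimal vertex, 6s + 9t = -14 and -10s + t = 20.
Solving simultaneously gives s = -97/48, t = -5/24.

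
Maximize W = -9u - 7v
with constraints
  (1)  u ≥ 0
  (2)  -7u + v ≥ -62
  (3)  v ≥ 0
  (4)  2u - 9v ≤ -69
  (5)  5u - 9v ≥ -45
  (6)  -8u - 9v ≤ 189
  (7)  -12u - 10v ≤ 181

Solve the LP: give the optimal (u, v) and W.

Feasible corners and W = -9u - 7v:
  (627/61, 607/61) → W = -9892/61
  (603/58, 625/58) → W = -169
  (8, 85/9) → W = -1243/9

At the optimal vertex, 2u - 9v = -69 and 5u - 9v = -45.
Solving simultaneously gives u = 8, v = 85/9.

u = 8, v = 85/9, maximum W = -1243/9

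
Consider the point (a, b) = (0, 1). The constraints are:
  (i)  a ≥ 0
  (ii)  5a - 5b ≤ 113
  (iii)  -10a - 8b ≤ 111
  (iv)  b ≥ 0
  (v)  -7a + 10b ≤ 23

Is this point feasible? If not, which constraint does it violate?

(i): 0 ≥ 0 ✓
(ii): -5 ≤ 113 ✓
(iii): -8 ≤ 111 ✓
(iv): 1 ≥ 0 ✓
(v): 10 ≤ 23 ✓

feasible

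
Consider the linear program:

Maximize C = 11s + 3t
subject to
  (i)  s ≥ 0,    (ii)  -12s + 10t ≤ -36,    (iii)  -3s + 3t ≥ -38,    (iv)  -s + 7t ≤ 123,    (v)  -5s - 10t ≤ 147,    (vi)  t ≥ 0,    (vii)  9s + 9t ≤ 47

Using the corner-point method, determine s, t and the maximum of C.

s = 47/9, t = 0, maximum C = 517/9

At the optimal vertex, t = 0 and 9s + 9t = 47.
Solving simultaneously gives s = 47/9, t = 0.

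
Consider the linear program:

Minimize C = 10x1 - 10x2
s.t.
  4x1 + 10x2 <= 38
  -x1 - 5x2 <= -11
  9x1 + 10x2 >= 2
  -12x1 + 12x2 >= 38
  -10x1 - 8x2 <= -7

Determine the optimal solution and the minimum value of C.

x1 = -117/34, x2 = 88/17, minimum C = -1465/17

Extreme points and C = 10x1 - 10x2:
  (19/42, 76/21) → C = -95/3
  (-117/34, 88/17) → C = -1465/17
  (-29/36, 85/36) → C = -95/3
  (-53/42, 103/42) → C = -260/7

At the optimal vertex, 4x1 + 10x2 = 38 and -10x1 - 8x2 = -7.
Solving simultaneously gives x1 = -117/34, x2 = 88/17.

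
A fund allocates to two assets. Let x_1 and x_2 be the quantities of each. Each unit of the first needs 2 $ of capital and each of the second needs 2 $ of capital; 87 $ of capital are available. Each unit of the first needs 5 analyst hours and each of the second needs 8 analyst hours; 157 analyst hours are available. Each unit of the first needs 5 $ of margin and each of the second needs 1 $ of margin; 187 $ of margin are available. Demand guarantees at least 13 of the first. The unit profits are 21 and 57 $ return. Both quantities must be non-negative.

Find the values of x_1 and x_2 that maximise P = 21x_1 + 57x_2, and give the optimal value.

Extreme points and P = 21x_1 + 57x_2:
  (157/5, 0) → P = 3297/5
  (13, 0) → P = 273
  (13, 23/2) → P = 1857/2

x_1 = 13, x_2 = 23/2, maximum P = 1857/2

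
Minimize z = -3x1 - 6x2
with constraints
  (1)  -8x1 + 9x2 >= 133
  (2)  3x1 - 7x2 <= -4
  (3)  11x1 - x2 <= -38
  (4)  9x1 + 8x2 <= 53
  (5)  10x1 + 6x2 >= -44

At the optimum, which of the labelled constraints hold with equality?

Vertices and z = -3x1 - 6x2:
  (-587/145, 1621/145) → z = -1593/29
  (-199/23, 163/23) → z = -381/23
  (-335/13, 463/13) → z = -1773/13

The minimum is at (-335/13, 463/13). Substituting into each constraint, equality holds for (4) and (5); the remaining constraints have slack.

(4) and (5)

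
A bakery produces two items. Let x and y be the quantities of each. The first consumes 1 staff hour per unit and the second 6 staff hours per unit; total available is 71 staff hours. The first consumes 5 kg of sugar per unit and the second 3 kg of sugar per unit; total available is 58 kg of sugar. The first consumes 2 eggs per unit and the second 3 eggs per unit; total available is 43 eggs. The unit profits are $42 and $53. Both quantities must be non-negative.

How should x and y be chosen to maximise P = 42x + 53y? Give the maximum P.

x = 5, y = 11, maximum P = 793

Feasible corners and P = 42x + 53y:
  (0, 0) → P = 0
  (0, 71/6) → P = 3763/6
  (58/5, 0) → P = 2436/5
  (5, 11) → P = 793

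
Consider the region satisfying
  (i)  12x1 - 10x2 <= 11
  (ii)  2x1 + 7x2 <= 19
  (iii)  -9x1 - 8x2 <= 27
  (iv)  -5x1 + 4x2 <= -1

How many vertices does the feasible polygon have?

4

Intersecting each pair of boundary lines and keeping only the points that satisfy every inequality leaves:
  (267/104, 103/52)
  (-91/93, -141/62)
  (83/43, 93/43)
  (-25/19, -36/19)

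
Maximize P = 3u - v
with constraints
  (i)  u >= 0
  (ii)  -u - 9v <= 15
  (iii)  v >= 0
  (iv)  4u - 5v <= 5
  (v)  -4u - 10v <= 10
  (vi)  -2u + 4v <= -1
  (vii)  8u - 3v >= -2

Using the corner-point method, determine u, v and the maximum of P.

Feasible corners and P = 3u - v:
  (5/4, 0) → P = 15/4
  (1/2, 0) → P = 3/2
  (5/2, 1) → P = 13/2

The optimum lies where 4u - 5v = 5 and -2u + 4v = -1.
Solving simultaneously gives u = 5/2, v = 1.

u = 5/2, v = 1, maximum P = 13/2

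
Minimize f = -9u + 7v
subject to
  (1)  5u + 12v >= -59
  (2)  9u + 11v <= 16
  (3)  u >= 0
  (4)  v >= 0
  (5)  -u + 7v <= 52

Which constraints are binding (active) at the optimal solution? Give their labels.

(2) and (4)

Vertices and f = -9u + 7v:
  (0, 16/11) → f = 112/11
  (16/9, 0) → f = -16
  (0, 0) → f = 0

The minimum is at (16/9, 0). Substituting into each constraint, equality holds for (2) and (4); the remaining constraints have slack.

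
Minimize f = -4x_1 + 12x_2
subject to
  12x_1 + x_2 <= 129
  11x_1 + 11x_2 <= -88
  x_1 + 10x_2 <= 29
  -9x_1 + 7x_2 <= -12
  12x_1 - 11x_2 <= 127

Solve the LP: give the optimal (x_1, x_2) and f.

x_1 = -757/15, x_2 = -333/5, minimum f = -1792/3

Extreme points and f = -4x_1 + 12x_2:
  (-11/4, -21/4) → f = -52
  (39/23, -223/23) → f = -2832/23
  (-757/15, -333/5) → f = -1792/3

At the optimal vertex, -9x_1 + 7x_2 = -12 and 12x_1 - 11x_2 = 127.
Solving simultaneously gives x_1 = -757/15, x_2 = -333/5.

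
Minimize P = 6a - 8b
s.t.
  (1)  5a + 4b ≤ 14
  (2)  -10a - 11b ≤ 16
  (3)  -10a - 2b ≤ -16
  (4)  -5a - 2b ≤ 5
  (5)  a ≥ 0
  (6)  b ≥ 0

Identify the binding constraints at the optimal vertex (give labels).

(1) and (3)

Vertices and P = 6a - 8b:
  (6/5, 2) → P = -44/5
  (14/5, 0) → P = 84/5
  (8/5, 0) → P = 48/5

The minimum is at (6/5, 2). Substituting into each constraint, equality holds for (1) and (3); the remaining constraints have slack.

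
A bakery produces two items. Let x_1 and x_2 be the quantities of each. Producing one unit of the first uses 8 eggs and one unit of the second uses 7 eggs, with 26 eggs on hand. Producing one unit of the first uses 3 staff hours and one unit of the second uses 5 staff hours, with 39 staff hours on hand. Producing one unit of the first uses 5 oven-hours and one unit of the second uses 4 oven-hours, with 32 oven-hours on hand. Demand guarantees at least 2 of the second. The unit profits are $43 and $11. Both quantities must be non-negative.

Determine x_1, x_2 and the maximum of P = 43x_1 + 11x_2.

x_1 = 3/2, x_2 = 2, maximum P = 173/2

Vertices and P = 43x_1 + 11x_2:
  (0, 26/7) → P = 286/7
  (0, 2) → P = 22
  (3/2, 2) → P = 173/2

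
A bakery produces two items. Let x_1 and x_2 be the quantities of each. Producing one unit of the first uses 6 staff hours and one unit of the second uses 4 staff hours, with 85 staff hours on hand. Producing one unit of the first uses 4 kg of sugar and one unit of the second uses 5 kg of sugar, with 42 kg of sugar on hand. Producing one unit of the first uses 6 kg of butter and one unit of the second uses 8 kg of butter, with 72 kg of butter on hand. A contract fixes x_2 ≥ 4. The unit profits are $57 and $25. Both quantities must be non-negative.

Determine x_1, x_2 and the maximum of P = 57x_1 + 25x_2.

x_1 = 11/2, x_2 = 4, maximum P = 827/2

At the optimal vertex, 4x_1 + 5x_2 = 42 and x_2 = 4.
Solving simultaneously gives x_1 = 11/2, x_2 = 4.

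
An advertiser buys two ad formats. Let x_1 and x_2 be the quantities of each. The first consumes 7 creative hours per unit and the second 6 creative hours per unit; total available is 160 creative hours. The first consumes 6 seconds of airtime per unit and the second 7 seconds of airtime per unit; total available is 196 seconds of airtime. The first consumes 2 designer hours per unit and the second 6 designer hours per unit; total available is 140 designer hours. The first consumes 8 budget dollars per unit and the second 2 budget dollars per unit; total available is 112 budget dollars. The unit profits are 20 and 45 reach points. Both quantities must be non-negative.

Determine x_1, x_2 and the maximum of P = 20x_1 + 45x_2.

Vertices and P = 20x_1 + 45x_2:
  (0, 0) → P = 0
  (0, 70/3) → P = 1050
  (14, 0) → P = 280
  (4, 22) → P = 1070
  (176/17, 248/17) → P = 14680/17

The optimum lies where 7x_1 + 6x_2 = 160 and 2x_1 + 6x_2 = 140.
Solving simultaneously gives x_1 = 4, x_2 = 22.

x_1 = 4, x_2 = 22, maximum P = 1070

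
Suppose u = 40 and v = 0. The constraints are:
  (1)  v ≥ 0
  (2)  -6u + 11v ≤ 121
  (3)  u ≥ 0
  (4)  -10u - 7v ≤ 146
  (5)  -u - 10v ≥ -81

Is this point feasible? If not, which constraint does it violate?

feasible

(1): 0 ≥ 0 ✓
(2): -240 ≤ 121 ✓
(3): 40 ≥ 0 ✓
(4): -400 ≤ 146 ✓
(5): -40 ≥ -81 ✓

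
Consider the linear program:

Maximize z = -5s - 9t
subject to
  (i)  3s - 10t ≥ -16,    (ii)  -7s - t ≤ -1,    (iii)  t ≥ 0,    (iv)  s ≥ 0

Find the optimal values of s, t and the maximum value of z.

s = 1/7, t = 0, maximum z = -5/7

Vertices and z = -5s - 9t:
  (0, 8/5) → z = -72/5
  (1/7, 0) → z = -5/7
  (0, 1) → z = -9
The feasible region is unbounded (it extends along (10, 3), (1, 0)), but z strictly decreases along every unbounded feasible direction, so there is no improving ray and the maximum is attained at a vertex.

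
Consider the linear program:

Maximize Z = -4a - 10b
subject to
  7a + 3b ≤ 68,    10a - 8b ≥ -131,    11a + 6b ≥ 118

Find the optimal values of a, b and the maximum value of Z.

a = 6, b = 26/3, maximum Z = -332/3

Corner points and Z = -4a - 10b:
  (151/86, 1597/86) → Z = -8287/43
  (6, 26/3) → Z = -332/3
  (79/74, 2621/148) → Z = -13421/74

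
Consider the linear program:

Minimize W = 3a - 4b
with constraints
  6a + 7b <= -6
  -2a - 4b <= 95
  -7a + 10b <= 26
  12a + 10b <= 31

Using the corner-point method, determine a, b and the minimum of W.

a = -527/24, b = -613/48, minimum W = -355/24

Vertices and W = 3a - 4b:
  (-242/109, 114/109) → W = -1182/109
  (277/24, -43/4) → W = 621/8
  (-527/24, -613/48) → W = -355/24
  (537/14, -601/14) → W = 4015/14

The binding constraints are -2a - 4b = 95 and -7a + 10b = 26.
Solving simultaneously gives a = -527/24, b = -613/48.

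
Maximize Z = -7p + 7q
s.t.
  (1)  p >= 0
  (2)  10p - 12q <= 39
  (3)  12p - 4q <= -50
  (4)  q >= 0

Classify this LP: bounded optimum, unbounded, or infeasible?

From the feasible point (0, 25/2), moving in the direction (0, 1) keeps every constraint satisfied while Z increases without bound.

unbounded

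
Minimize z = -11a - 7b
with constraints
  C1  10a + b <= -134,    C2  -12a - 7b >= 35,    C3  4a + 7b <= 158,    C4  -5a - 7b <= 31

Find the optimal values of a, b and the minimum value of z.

a = -193/8, b = 509/14, minimum z = 87/8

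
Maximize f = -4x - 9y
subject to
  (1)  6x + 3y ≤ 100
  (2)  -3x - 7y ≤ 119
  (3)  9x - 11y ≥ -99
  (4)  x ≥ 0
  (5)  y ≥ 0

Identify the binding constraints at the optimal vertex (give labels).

Extreme points and f = -4x - 9y:
  (803/93, 498/31) → f = -16658/93
  (50/3, 0) → f = -200/3
  (0, 9) → f = -81
  (0, 0) → f = 0

The maximum is at (0, 0). Substituting into each constraint, equality holds for (4) and (5); the remaining constraints have slack.

(4) and (5)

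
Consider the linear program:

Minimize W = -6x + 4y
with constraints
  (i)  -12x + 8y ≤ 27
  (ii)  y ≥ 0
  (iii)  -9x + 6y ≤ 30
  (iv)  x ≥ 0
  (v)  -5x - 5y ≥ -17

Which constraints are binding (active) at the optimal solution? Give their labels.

Corner points and W = -6x + 4y:
  (0, 27/8) → W = 27/2
  (1/100, 339/100) → W = 27/2
  (0, 0) → W = 0
  (17/5, 0) → W = -102/5

The minimum is at (17/5, 0). Substituting into each constraint, equality holds for (ii) and (v); the remaining constraints have slack.

(ii) and (v)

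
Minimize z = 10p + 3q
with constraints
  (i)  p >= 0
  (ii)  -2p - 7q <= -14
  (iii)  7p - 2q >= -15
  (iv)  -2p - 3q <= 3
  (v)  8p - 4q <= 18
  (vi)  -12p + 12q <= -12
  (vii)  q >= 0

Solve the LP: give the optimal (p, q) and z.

p = 7/3, q = 4/3, minimum z = 82/3

Corner points and z = 10p + 3q:
  (91/32, 19/16) → z = 32
  (7/3, 4/3) → z = 82/3
  (7/2, 5/2) → z = 85/2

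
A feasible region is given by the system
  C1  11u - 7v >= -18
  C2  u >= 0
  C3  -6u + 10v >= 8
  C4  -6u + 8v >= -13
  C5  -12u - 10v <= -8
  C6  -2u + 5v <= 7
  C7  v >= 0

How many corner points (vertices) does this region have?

The feasible vertices (each the meet of two boundaries and inside every other half-plane) are:
  (0, 4/5)
  (0, 7/5)
  (3, 13/5)

3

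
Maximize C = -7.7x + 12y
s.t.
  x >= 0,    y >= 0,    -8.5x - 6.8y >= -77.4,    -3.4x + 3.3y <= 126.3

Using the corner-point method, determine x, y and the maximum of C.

Corner points and C = -7.7x + 12y:
  (0, 0) → C = 0
  (0, 387/34) → C = 2322/17
  (774/85, 0) → C = -29799/425

The binding constraints are x = 0 and -8.5x - 6.8y = -77.4.
Solving simultaneously gives x = 0, y = 387/34.

x = 0, y = 387/34, maximum C = 2322/17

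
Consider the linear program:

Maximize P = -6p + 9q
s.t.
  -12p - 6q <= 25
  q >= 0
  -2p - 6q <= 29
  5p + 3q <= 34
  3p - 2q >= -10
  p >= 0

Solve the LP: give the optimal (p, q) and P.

Vertices and P = -6p + 9q:
  (34/5, 0) → P = -204/5
  (0, 0) → P = 0
  (2, 8) → P = 60
  (0, 5) → P = 45

The binding constraints are 5p + 3q = 34 and 3p - 2q = -10.
Solving simultaneously gives p = 2, q = 8.

p = 2, q = 8, maximum P = 60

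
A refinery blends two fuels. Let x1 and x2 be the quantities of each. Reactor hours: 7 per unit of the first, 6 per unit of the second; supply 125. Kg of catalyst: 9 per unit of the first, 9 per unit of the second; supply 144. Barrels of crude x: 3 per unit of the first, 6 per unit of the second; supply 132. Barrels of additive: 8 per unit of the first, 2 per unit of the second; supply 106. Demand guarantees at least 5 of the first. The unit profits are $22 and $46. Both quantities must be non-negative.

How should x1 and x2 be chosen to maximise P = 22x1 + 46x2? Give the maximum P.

x1 = 5, x2 = 11, maximum P = 616

Corner points and P = 22x1 + 46x2:
  (53/4, 0) → P = 583/2
  (5, 0) → P = 110
  (37/3, 11/3) → P = 440
  (5, 11) → P = 616

At the optimal vertex, 9x1 + 9x2 = 144 and x1 = 5.
Solving simultaneously gives x1 = 5, x2 = 11.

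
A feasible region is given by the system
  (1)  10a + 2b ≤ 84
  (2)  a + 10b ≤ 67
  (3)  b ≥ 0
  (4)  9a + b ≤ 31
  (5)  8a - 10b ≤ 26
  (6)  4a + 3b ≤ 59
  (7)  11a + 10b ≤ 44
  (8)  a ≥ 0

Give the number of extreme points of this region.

5

Of the 28 pairwise boundary intersections, those satisfying every inequality are:
  (13/4, 0)
  (0, 0)
  (24/7, 1/7)
  (266/79, 55/79)
  (0, 22/5)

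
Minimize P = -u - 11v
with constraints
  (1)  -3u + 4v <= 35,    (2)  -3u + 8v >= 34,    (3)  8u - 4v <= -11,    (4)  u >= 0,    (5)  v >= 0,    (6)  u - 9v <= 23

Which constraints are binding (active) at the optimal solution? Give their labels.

(1) and (3)

Feasible corners and P = -u - 11v:
  (24/5, 247/20) → P = -2813/20
  (0, 35/4) → P = -385/4
  (12/13, 239/52) → P = -2677/52
  (0, 17/4) → P = -187/4

The minimum is at (24/5, 247/20). Substituting into each constraint, equality holds for (1) and (3); the remaining constraints have slack.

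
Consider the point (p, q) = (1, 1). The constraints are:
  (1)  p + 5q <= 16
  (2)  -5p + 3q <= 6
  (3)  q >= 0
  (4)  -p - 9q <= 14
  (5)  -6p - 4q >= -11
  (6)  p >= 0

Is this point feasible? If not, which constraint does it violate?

(1): 6 ≤ 16 ✓
(2): -2 ≤ 6 ✓
(3): 1 ≥ 0 ✓
(4): -10 ≤ 14 ✓
(5): -10 ≥ -11 ✓
(6): 1 ≥ 0 ✓

feasible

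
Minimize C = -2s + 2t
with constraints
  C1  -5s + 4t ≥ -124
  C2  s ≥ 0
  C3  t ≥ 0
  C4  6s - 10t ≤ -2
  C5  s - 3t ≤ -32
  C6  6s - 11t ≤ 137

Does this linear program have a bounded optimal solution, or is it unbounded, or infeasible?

bounded optimum

Vertices and C = -2s + 2t:
  (48, 29) → C = -38
  (0, 32/3) → C = 64/3
  (157/4, 95/4) → C = -31
The feasible region has finitely many vertices and no improving ray; the minimum is -38 at (48, 29).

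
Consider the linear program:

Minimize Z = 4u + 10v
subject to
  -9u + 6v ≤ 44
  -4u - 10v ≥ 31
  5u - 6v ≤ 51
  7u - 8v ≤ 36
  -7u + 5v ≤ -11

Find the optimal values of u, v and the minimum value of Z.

u = -92/21, v = -25/3, minimum Z = -706/7

Extreme points and Z = 4u + 10v:
  (56/51, -361/102) → Z = -31
  (-1/2, -29/10) → Z = -31
  (-92/21, -25/3) → Z = -706/7

The binding constraints are 7u - 8v = 36 and -7u + 5v = -11.
Solving simultaneously gives u = -92/21, v = -25/3.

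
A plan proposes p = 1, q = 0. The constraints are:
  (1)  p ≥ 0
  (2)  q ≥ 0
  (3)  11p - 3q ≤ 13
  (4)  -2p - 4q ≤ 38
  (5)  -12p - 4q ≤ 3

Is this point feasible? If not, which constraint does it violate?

(1): 1 ≥ 0 ✓
(2): 0 ≥ 0 ✓
(3): 11 ≤ 13 ✓
(4): -2 ≤ 38 ✓
(5): -12 ≤ 3 ✓

feasible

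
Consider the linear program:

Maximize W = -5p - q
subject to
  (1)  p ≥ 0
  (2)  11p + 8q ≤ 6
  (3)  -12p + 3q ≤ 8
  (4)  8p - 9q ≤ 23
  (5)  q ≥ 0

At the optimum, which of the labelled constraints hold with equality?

Extreme points and W = -5p - q:
  (0, 3/4) → W = -3/4
  (0, 0) → W = 0
  (6/11, 0) → W = -30/11

The maximum is at (0, 0). Substituting into each constraint, equality holds for (1) and (5); the remaining constraints have slack.

(1) and (5)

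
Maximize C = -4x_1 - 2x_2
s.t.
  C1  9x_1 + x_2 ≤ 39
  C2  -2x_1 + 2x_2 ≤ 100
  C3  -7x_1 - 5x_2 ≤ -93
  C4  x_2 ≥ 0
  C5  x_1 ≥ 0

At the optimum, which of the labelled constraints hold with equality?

C3 and C5

Vertices and C = -4x_1 - 2x_2:
  (51/19, 282/19) → C = -768/19
  (0, 39) → C = -78
  (0, 93/5) → C = -186/5

The maximum is at (0, 93/5). Substituting into each constraint, equality holds for C3 and C5; the remaining constraints have slack.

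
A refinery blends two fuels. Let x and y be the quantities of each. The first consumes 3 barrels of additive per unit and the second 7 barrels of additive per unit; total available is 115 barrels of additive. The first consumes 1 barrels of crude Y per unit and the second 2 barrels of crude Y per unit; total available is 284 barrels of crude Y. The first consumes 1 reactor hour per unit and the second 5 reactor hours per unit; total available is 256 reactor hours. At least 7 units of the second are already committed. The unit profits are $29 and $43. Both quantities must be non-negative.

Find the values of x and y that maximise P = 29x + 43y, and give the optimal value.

x = 22, y = 7, maximum P = 939

Feasible corners and P = 29x + 43y:
  (0, 115/7) → P = 4945/7
  (0, 7) → P = 301
  (22, 7) → P = 939

The optimum lies where 3x + 7y = 115 and y = 7.
Solving simultaneously gives x = 22, y = 7.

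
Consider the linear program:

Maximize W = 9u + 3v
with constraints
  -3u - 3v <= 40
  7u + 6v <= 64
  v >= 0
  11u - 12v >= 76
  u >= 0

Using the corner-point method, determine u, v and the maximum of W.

Vertices and W = 9u + 3v:
  (64/7, 0) → W = 576/7
  (204/25, 86/75) → W = 1922/25
  (76/11, 0) → W = 684/11

u = 64/7, v = 0, maximum W = 576/7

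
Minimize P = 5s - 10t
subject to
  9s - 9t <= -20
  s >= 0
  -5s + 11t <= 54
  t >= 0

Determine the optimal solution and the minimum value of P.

s = 0, t = 54/11, minimum P = -540/11

Vertices and P = 5s - 10t:
  (0, 20/9) → P = -200/9
  (133/27, 193/27) → P = -1265/27
  (0, 54/11) → P = -540/11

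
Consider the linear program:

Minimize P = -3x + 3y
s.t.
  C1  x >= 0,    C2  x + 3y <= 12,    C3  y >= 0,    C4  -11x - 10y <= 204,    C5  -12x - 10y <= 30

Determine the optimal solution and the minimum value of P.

Vertices and P = -3x + 3y:
  (0, 4) → P = 12
  (0, 0) → P = 0
  (12, 0) → P = -36

The optimum lies where x + 3y = 12 and y = 0.
Solving simultaneously gives x = 12, y = 0.

x = 12, y = 0, minimum P = -36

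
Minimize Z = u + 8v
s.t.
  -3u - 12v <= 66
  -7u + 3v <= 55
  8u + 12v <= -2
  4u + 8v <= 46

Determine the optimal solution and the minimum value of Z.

u = 64/5, v = -87/10, minimum Z = -284/5

Corner points and Z = u + 8v:
  (-286/31, -99/31) → Z = -1078/31
  (64/5, -87/10) → Z = -284/5
  (-37/6, 71/18) → Z = 457/18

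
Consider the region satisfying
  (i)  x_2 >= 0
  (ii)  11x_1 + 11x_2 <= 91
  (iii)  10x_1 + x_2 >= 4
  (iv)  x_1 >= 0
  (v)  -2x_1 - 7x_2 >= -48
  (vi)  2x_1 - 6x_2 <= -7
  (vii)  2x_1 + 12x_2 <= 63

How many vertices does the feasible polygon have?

Intersecting each pair of boundary lines and keeping only the points that satisfy every inequality leaves:
  (469/88, 259/88)
  (399/110, 511/110)
  (0, 4)
  (17/62, 39/31)
  (0, 21/4)

5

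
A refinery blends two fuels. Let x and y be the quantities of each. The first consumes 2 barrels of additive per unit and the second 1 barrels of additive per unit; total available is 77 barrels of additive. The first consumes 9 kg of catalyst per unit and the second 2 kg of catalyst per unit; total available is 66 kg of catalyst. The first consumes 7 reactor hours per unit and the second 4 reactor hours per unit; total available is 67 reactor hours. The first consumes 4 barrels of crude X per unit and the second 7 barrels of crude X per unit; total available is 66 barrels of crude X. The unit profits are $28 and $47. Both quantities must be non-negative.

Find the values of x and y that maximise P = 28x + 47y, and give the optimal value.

Extreme points and P = 28x + 47y:
  (0, 0) → P = 0
  (0, 66/7) → P = 3102/7
  (22/3, 0) → P = 616/3
  (6, 6) → P = 450

At the optimal vertex, 9x + 2y = 66 and 4x + 7y = 66.
Solving simultaneously gives x = 6, y = 6.

x = 6, y = 6, maximum P = 450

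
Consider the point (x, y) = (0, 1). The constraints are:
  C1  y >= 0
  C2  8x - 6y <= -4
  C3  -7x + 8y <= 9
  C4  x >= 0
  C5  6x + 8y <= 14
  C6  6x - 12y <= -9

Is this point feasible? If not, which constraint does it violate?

feasible

C1: 1 ≥ 0 ✓
C2: -6 ≤ -4 ✓
C3: 8 ≤ 9 ✓
C4: 0 ≥ 0 ✓
C5: 8 ≤ 14 ✓
C6: -12 ≤ -9 ✓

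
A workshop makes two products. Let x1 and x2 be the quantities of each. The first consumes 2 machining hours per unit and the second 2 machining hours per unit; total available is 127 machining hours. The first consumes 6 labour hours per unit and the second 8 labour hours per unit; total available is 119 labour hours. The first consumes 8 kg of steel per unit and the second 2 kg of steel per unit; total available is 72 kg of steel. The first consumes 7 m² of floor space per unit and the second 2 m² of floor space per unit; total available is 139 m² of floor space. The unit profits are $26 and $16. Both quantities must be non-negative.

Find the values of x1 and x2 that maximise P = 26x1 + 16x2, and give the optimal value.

Vertices and P = 26x1 + 16x2:
  (0, 0) → P = 0
  (0, 119/8) → P = 238
  (9, 0) → P = 234
  (13/2, 10) → P = 329

x1 = 13/2, x2 = 10, maximum P = 329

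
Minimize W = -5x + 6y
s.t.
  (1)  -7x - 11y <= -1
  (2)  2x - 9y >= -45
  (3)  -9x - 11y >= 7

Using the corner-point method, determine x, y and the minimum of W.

x = -4, y = 29/11, minimum W = 394/11

Vertices and W = -5x + 6y:
  (-486/85, 317/85) → W = 4332/85
  (-4, 29/11) → W = 394/11
  (-558/103, 391/103) → W = 5136/103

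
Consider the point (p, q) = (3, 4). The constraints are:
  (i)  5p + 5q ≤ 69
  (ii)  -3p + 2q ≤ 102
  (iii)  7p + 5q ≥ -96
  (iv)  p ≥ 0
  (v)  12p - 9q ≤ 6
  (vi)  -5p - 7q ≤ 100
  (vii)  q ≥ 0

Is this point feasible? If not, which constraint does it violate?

(i): 35 ≤ 69 ✓
(ii): -1 ≤ 102 ✓
(iii): 41 ≥ -96 ✓
(iv): 3 ≥ 0 ✓
(v): 0 ≤ 6 ✓
(vi): -43 ≤ 100 ✓
(vii): 4 ≥ 0 ✓

feasible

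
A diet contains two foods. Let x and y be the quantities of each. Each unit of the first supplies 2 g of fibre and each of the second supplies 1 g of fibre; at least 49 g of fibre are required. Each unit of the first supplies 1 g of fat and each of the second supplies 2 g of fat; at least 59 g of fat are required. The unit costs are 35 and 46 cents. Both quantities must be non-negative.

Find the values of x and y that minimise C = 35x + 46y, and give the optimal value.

Feasible corners and C = 35x + 46y:
  (0, 49) → C = 2254
  (59, 0) → C = 2065
  (13, 23) → C = 1513
The feasible region is unbounded (it extends along (0, 1), (1, 0)), but C strictly increases along every unbounded feasible direction, so there is no improving ray and the minimum is attained at a vertex.

At the optimal vertex, 2x + y = 49 and x + 2y = 59.
Solving simultaneously gives x = 13, y = 23.

x = 13, y = 23, minimum C = 1513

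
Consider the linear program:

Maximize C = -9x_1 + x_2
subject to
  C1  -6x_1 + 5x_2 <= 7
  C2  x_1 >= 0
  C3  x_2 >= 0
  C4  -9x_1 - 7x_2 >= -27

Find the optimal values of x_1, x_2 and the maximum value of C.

x_1 = 0, x_2 = 7/5, maximum C = 7/5

The optimum lies where -6x_1 + 5x_2 = 7 and x_1 = 0.
Solving simultaneously gives x_1 = 0, x_2 = 7/5.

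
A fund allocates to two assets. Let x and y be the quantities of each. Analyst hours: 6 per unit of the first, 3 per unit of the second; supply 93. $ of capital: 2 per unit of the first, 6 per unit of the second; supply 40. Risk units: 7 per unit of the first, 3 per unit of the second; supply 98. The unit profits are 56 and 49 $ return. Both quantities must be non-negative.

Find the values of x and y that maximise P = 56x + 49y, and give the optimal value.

Vertices and P = 56x + 49y:
  (0, 0) → P = 0
  (0, 20/3) → P = 980/3
  (14, 0) → P = 784
  (13, 7/3) → P = 2527/3

The binding constraints are 2x + 6y = 40 and 7x + 3y = 98.
Solving simultaneously gives x = 13, y = 7/3.

x = 13, y = 7/3, maximum P = 2527/3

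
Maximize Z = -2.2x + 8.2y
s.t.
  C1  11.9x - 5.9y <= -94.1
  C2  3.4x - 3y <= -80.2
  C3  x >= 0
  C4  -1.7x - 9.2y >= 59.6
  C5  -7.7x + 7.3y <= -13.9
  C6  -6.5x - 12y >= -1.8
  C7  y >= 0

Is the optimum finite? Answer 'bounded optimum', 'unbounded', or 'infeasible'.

The boundaries -6.5x - 12y = -1.8 and y = 0 meet at (18/65, 0), but that point violates 11.9x - 5.9y ≤ -94.1. Every candidate vertex is excluded by some other constraint, so the feasible region is empty.

infeasible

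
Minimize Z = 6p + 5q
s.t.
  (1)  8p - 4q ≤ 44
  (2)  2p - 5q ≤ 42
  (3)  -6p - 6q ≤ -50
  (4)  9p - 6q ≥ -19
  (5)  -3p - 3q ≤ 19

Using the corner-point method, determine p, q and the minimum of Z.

p = 31/15, q = 94/15, minimum Z = 656/15

Feasible corners and Z = 6p + 5q:
  (58/9, 17/9) → Z = 433/9
  (85/3, 137/3) → Z = 1195/3
  (31/15, 94/15) → Z = 656/15

The binding constraints are -6p - 6q = -50 and 9p - 6q = -19.
Solving simultaneously gives p = 31/15, q = 94/15.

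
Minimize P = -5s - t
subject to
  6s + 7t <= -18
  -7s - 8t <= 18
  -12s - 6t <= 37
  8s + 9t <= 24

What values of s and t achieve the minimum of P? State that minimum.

Feasible corners and P = -5s - t:
  (18, -18) → P = -72
  (165, -144) → P = -681
  (354, -312) → P = -1458

At the optimal vertex, -7s - 8t = 18 and 8s + 9t = 24.
Solving simultaneously gives s = 354, t = -312.

s = 354, t = -312, minimum P = -1458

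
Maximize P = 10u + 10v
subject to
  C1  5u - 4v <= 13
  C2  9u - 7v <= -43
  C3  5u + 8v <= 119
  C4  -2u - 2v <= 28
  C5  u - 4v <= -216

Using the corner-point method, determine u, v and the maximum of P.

u = -313/7, v = 1199/28, maximum P = -265/14

Corner points and P = 10u + 10v:
  (-77, 63) → P = -140
  (-313/7, 1199/28) → P = -265/14
  (-272/5, 202/5) → P = -140

The binding constraints are 5u + 8v = 119 and u - 4v = -216.
Solving simultaneously gives u = -313/7, v = 1199/28.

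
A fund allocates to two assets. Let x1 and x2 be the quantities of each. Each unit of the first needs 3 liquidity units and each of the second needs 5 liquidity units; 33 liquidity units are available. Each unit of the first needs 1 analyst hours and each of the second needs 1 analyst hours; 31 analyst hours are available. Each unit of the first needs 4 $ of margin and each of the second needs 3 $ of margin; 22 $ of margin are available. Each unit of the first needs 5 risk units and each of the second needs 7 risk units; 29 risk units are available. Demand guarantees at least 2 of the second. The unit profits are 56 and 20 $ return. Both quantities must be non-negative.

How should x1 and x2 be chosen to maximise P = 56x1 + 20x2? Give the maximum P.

x1 = 3, x2 = 2, maximum P = 208

Extreme points and P = 56x1 + 20x2:
  (0, 29/7) → P = 580/7
  (0, 2) → P = 40
  (3, 2) → P = 208

At the optimal vertex, 5x1 + 7x2 = 29 and x2 = 2.
Solving simultaneously gives x1 = 3, x2 = 2.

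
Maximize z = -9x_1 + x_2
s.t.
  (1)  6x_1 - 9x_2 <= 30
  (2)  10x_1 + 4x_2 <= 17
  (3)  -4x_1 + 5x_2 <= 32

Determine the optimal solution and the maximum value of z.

Corner points and z = -9x_1 + x_2:
  (91/38, -33/19) → z = -885/38
  (-73, -52) → z = 605
  (-43/66, 194/33) → z = 775/66

The binding constraints are 6x_1 - 9x_2 = 30 and -4x_1 + 5x_2 = 32.
Solving simultaneously gives x_1 = -73, x_2 = -52.

x_1 = -73, x_2 = -52, maximum z = 605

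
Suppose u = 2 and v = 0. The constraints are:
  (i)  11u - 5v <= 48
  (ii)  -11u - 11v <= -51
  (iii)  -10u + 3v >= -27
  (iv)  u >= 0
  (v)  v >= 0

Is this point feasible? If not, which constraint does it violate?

Constraint (ii): -11u - 11v = -22, which is not ≤ -51. All other constraints are satisfied.

not feasible — violates (ii)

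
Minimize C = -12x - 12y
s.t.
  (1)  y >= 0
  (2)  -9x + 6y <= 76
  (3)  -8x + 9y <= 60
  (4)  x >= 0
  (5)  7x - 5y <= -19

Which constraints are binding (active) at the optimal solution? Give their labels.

(3) and (5)

Corner points and C = -12x - 12y:
  (0, 20/3) → C = -80
  (129/23, 268/23) → C = -4764/23
  (0, 19/5) → C = -228/5

The minimum is at (129/23, 268/23). Substituting into each constraint, equality holds for (3) and (5); the remaining constraints have slack.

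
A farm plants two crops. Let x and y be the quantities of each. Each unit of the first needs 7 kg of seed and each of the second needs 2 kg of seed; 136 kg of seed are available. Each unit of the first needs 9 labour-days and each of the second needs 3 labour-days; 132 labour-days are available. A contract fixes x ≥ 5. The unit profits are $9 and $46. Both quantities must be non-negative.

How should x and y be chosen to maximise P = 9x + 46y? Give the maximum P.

x = 5, y = 29, maximum P = 1379

Extreme points and P = 9x + 46y:
  (44/3, 0) → P = 132
  (5, 0) → P = 45
  (5, 29) → P = 1379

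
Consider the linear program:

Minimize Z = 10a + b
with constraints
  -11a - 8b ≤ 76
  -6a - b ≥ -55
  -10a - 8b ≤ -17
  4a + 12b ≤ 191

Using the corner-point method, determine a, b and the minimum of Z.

a = -331/22, b = 921/44, minimum Z = -5699/44

Feasible corners and Z = 10a + b:
  (423/38, -224/19) → Z = 1891/19
  (469/68, 463/34) → Z = 1404/17
  (-331/22, 921/44) → Z = -5699/44

At the optimal vertex, -10a - 8b = -17 and 4a + 12b = 191.
Solving simultaneously gives a = -331/22, b = 921/44.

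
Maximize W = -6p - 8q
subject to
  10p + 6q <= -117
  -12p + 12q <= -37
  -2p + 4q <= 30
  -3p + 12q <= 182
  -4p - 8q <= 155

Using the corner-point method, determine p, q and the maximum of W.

Vertices and W = -6p - 8q:
  (-197/32, -887/96) → W = 5321/48
  (-3/28, -541/28) → W = 2173/14
  (-391/36, -251/18) → W = 3181/18

p = -391/36, q = -251/18, maximum W = 3181/18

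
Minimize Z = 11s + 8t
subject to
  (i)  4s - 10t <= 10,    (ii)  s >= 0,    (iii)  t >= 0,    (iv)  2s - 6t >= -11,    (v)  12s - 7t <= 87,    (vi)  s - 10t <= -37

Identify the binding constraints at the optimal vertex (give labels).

Corner points and Z = 11s + 8t:
  (599/58, 153/29) → Z = 9037/58
  (8, 9/2) → Z = 124
  (1129/113, 531/113) → Z = 16667/113

The minimum is at (8, 9/2). Substituting into each constraint, equality holds for (iv) and (vi); the remaining constraints have slack.

(iv) and (vi)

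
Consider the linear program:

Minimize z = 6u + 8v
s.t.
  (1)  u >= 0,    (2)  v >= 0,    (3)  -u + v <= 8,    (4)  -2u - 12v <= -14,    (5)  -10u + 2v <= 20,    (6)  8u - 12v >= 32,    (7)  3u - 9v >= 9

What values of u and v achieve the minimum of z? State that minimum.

Vertices and z = 6u + 8v:
  (7, 0) → z = 42
  (23/5, 2/5) → z = 154/5
  (5, 2/3) → z = 106/3
The feasible region is unbounded (it extends along (3, 1), (1, 0)), but z strictly increases along every unbounded feasible direction, so there is no improving ray and the minimum is attained at a vertex.

The optimum lies where -2u - 12v = -14 and 8u - 12v = 32.
Solving simultaneously gives u = 23/5, v = 2/5.

u = 23/5, v = 2/5, minimum z = 154/5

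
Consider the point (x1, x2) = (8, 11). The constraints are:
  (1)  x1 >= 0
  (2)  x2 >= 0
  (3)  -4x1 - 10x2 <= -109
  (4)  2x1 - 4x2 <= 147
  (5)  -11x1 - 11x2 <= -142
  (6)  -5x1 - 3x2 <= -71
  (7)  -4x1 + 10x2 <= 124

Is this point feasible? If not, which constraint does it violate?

feasible

(1): 8 ≥ 0 ✓
(2): 11 ≥ 0 ✓
(3): -142 ≤ -109 ✓
(4): -28 ≤ 147 ✓
(5): -209 ≤ -142 ✓
(6): -73 ≤ -71 ✓
(7): 78 ≤ 124 ✓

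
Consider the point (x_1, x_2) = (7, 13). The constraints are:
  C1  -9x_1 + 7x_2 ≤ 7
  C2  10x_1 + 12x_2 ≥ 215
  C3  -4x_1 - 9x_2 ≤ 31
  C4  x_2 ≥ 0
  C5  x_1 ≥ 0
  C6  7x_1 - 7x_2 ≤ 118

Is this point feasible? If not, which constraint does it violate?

Constraint C1: -9x_1 + 7x_2 = 28, which is not ≤ 7. All other constraints are satisfied.

not feasible — violates C1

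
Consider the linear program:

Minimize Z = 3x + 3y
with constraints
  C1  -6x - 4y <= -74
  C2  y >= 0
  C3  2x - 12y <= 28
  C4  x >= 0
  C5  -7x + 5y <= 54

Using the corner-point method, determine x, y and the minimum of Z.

Feasible corners and Z = 3x + 3y:
  (37/3, 0) → Z = 37
  (77/29, 421/29) → Z = 1494/29
  (14, 0) → Z = 42
The feasible region is unbounded (it extends along (5, 7), (6, 1)), but Z strictly increases along every unbounded feasible direction, so there is no improving ray and the minimum is attained at a vertex.

x = 37/3, y = 0, minimum Z = 37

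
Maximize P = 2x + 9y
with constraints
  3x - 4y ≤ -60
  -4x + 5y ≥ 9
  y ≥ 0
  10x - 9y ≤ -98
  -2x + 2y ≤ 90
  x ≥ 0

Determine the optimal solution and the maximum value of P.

x = 307, y = 352, maximum P = 3782

Corner points and P = 2x + 9y:
  (148/13, 306/13) → P = 3050/13
  (0, 15) → P = 135
  (307, 352) → P = 3782
  (0, 45) → P = 405

The optimum lies where 10x - 9y = -98 and -2x + 2y = 90.
Solving simultaneously gives x = 307, y = 352.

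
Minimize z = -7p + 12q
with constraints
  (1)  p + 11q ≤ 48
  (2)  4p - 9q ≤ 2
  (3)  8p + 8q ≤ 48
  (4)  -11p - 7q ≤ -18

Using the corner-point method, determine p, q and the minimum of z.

p = 56/13, q = 22/13, minimum z = -128/13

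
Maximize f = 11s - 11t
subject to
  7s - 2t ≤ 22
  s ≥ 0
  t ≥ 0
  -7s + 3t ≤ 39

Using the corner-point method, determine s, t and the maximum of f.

Corner points and f = 11s - 11t:
  (22/7, 0) → f = 242/7
  (144/7, 61) → f = -3113/7
  (0, 0) → f = 0
  (0, 13) → f = -143

The optimum lies where 7s - 2t = 22 and t = 0.
Solving simultaneously gives s = 22/7, t = 0.

s = 22/7, t = 0, maximum f = 242/7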